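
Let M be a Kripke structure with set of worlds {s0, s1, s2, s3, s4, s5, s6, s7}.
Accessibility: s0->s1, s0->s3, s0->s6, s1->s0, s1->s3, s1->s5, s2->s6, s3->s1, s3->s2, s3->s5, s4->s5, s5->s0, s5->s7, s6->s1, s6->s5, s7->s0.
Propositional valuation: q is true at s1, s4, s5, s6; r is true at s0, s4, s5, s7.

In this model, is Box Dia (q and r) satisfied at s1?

At s1: Box Dia (q and r) requires Dia (q and r) at every successor {s0, s3, s5}.
  Dia (q and r) fails at s0, so Box Dia (q and r) is false at s1.
    At s0: Dia (q and r) requires q and r at some successor in {s1, s3, s6}.
      At s1: q and r is false.
      At s3: q and r is false.
      At s6: q and r is false.
    So Dia (q and r) is false at s0.

No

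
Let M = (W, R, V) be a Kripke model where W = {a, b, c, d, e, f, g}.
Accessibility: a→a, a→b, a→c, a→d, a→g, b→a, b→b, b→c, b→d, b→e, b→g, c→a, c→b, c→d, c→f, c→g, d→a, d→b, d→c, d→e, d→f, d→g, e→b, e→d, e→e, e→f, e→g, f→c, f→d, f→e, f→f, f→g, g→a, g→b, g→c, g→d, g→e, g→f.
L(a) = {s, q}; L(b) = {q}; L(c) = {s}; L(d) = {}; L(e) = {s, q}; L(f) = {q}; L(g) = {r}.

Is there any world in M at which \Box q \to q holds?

Recall that \Box ψ holds at a world iff ψ holds at every accessible world, and \Diamond ψ holds iff ψ holds at some accessible world.
Let φ = \Box q \to q. Evaluate φ at each world:
  a (successors {a, b, c, d, g}): φ is true.
  b (successors {a, b, c, d, e, g}): φ is true.
  c (successors {a, b, d, f, g}): φ is true.
  d (successors {a, b, c, e, f, g}): φ is true.
  e (successors {b, d, e, f, g}): φ is true.
  f (successors {c, d, e, f, g}): φ is true.
  g (successors {a, b, c, d, e, f}): φ is true.
Detail at a (witness):
  At a: \Box q is false, q is true, so \Box q \to q is true.
    At a: \Box q requires q at every successor {a, b, c, d, g}.
      q fails at c, so \Box q is false at a.

Yes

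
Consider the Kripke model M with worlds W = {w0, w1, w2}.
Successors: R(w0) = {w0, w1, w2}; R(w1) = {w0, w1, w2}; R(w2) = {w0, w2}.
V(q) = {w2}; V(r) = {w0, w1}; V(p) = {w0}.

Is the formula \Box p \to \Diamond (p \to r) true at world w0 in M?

Yes

Recall that \Box ψ holds at a world iff ψ holds at every accessible world, and \Diamond ψ holds iff ψ holds at some accessible world.
At w0: \Box p is false, \Diamond (p \to r) is true, so \Box p \to \Diamond (p \to r) is true.
  At w0: \Box p requires p at every successor {w0, w1, w2}.
    p fails at w1, so \Box p is false at w0.
  At w0: \Diamond (p \to r) requires p \to r at some successor in {w0, w1, w2}.
    p \to r holds at w0, so \Diamond (p \to r) is true at w0.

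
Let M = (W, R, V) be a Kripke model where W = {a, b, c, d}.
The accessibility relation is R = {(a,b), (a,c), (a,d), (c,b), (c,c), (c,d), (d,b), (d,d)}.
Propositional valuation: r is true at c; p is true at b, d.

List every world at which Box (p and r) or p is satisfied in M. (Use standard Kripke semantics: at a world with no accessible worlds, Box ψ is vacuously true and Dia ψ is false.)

Recall that Box ψ holds at a world iff ψ holds at every accessible world, and Dia ψ holds iff ψ holds at some accessible world.
Let φ = Box (p and r) or p. Evaluate φ at each world:
  a (successors {b, c, d}): φ is false.
  b (successors ∅): φ is true.
  c (successors {b, c, d}): φ is false.
  d (successors {b, d}): φ is true.
For instance, at d:
  At d: Box (p and r) is false, p is true, so Box (p and r) or p is true.
    At d: Box (p and r) requires p and r at every successor {b, d}.
      p and r fails at b, so Box (p and r) is false at d.
Satisfying worlds: {b, d}

b, d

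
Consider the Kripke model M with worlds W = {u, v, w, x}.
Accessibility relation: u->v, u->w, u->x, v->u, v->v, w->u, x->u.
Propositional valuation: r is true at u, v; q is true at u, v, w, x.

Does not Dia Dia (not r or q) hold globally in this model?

Let φ = not Dia Dia (not r or q). Evaluate φ at each world:
  u (successors {v, w, x}): φ is false.
  v (successors {u, v}): φ is false.
  w (successors {u}): φ is false.
  x (successors {u}): φ is false.
Detail at u (counterexample):
  At u: Dia Dia (not r or q) is true, so not Dia Dia (not r or q) is false.
    At u: Dia Dia (not r or q) requires Dia (not r or q) at some successor in {v, w, x}.
      Dia (not r or q) holds at v, so Dia Dia (not r or q) is true at u.

No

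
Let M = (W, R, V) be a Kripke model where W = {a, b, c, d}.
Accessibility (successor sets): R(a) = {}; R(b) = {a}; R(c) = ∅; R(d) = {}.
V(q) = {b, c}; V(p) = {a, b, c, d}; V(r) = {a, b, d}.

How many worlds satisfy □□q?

Let φ = □□q. Evaluate φ at each world:
  a (successors ∅): φ is true.
  b (successors {a}): φ is true.
  c (successors ∅): φ is true.
  d (successors ∅): φ is true.
For instance, at b:
  At b: □□q requires □q at every successor {a}.
      At a: no accessible worlds, so □q holds vacuously.
  So □□q is true at b.
Satisfying worlds: {a, b, c, d}

4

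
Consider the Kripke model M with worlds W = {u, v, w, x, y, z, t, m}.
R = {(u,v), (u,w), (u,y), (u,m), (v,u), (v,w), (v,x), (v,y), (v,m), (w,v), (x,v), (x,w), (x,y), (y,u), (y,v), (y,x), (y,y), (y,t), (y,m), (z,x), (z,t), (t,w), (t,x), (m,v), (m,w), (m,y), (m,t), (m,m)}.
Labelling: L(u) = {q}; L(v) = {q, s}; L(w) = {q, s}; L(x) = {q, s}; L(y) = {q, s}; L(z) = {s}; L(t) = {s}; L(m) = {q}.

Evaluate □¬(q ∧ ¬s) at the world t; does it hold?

Yes

Recall that □ψ holds at a world iff ψ holds at every accessible world, and ◇ψ holds iff ψ holds at some accessible world.
At t: □¬(q ∧ ¬s) requires ¬(q ∧ ¬s) at every successor {w, x}.
  At w: ¬(q ∧ ¬s) is true.
  At x: ¬(q ∧ ¬s) is true.
So □¬(q ∧ ¬s) is true at t.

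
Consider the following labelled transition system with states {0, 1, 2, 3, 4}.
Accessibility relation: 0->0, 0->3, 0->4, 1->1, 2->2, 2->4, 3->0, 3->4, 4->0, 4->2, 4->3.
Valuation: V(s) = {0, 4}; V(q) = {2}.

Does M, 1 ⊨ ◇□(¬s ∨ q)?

Yes

At 1: ◇□(¬s ∨ q) requires □(¬s ∨ q) at some successor in {1}.
  □(¬s ∨ q) holds at 1, so ◇□(¬s ∨ q) is true at 1.
    At 1: □(¬s ∨ q) requires ¬s ∨ q at every successor {1}.
      At 1: ¬s ∨ q is true.
    So □(¬s ∨ q) is true at 1.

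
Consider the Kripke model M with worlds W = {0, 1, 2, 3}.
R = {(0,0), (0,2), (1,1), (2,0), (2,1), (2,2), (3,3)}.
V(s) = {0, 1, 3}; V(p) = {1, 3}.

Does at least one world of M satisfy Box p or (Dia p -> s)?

Yes

Let φ = Box p or (Dia p -> s). Evaluate φ at each world:
  0 (successors {0, 2}): φ is true.
  1 (successors {1}): φ is true.
  2 (successors {0, 1, 2}): φ is false.
  3 (successors {3}): φ is true.
Detail at 0 (witness):
  At 0: Box p is false, Dia p -> s is true, so Box p or (Dia p -> s) is true.
    At 0: Box p requires p at every successor {0, 2}.
      p fails at 0, so Box p is false at 0.
    At 0: Dia p is false, s is true, so Dia p -> s is true.
      At 0: Dia p requires p at some successor in {0, 2}.
        At 0: p is false.
        At 2: p is false.
      So Dia p is false at 0.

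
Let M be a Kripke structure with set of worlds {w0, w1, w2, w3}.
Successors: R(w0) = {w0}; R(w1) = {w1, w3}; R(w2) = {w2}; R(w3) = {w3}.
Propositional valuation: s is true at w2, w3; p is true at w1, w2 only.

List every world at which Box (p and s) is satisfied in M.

w2

Let φ = Box (p and s). Evaluate φ at each world:
  w0 (successors {w0}): φ is false.
  w1 (successors {w1, w3}): φ is false.
  w2 (successors {w2}): φ is true.
  w3 (successors {w3}): φ is false.
For instance, at w2:
  At w2: Box (p and s) requires p and s at every successor {w2}.
    At w2: p and s is true.
  So Box (p and s) is true at w2.
Satisfying worlds: {w2}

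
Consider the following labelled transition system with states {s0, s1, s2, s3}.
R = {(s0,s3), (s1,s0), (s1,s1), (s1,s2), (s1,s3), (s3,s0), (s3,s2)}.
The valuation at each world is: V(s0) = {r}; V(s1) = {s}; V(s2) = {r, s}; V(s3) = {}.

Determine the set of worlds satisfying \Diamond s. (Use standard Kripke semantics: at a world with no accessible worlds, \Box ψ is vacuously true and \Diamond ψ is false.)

s1, s3

Let φ = \Diamond s. Evaluate φ at each world:
  s0 (successors {s3}): φ is false.
  s1 (successors {s0, s1, s2, s3}): φ is true.
  s2 (successors ∅): φ is false.
  s3 (successors {s0, s2}): φ is true.
For instance, at s3:
  At s3: \Diamond s requires s at some successor in {s0, s2}.
    s holds at s2, so \Diamond s is true at s3.
Satisfying worlds: {s1, s3}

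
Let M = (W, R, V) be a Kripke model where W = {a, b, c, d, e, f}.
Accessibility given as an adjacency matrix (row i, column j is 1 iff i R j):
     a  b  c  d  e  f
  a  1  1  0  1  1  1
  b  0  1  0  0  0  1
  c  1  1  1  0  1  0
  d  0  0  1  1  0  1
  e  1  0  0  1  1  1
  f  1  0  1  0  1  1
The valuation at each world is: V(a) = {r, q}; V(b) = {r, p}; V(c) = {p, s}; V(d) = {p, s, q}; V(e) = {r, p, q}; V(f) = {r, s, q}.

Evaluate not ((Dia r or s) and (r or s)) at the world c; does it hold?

At c: (Dia r or s) and (r or s) is true, so not ((Dia r or s) and (r or s)) is false.
  At c: Dia r or s is true, r or s is true, so (Dia r or s) and (r or s) is true.
    At c: Dia r is true, s is true, so Dia r or s is true.
      At c: Dia r requires r at some successor in {a, b, c, e}.
        r holds at a, so Dia r is true at c.

No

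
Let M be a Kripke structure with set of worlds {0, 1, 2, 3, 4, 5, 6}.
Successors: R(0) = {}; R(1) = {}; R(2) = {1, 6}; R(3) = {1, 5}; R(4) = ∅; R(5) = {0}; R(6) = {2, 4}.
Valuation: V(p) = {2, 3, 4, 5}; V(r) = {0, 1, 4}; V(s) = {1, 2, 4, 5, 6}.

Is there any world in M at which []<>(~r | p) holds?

Yes

Recall that []ψ holds at a world iff ψ holds at every accessible world, and <>ψ holds iff ψ holds at some accessible world.
Let φ = []<>(~r | p). Evaluate φ at each world:
  0 (successors ∅): φ is true.
  1 (successors ∅): φ is true.
  2 (successors {1, 6}): φ is false.
  3 (successors {1, 5}): φ is false.
  4 (successors ∅): φ is true.
  5 (successors {0}): φ is false.
  6 (successors {2, 4}): φ is false.
Detail at 0 (witness):
  At 0: no accessible worlds, so []<>(~r | p) holds vacuously.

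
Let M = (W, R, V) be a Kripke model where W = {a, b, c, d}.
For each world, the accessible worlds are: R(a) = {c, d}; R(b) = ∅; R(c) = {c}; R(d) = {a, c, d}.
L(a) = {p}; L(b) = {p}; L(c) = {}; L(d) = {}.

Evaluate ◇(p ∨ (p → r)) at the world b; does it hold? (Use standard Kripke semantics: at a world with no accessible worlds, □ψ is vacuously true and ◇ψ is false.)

No

At b: no accessible worlds, so ◇(p ∨ (p → r)) is false.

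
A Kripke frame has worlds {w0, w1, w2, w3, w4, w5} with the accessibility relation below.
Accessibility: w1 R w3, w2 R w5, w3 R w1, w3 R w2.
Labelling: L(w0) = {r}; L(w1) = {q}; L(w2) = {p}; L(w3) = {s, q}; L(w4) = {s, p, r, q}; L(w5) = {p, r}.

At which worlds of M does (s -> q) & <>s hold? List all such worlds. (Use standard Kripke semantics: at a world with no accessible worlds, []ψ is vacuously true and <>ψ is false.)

w1

Let φ = (s -> q) & <>s. Evaluate φ at each world:
  w0 (successors ∅): φ is false.
  w1 (successors {w3}): φ is true.
  w2 (successors {w5}): φ is false.
  w3 (successors {w1, w2}): φ is false.
  w4 (successors ∅): φ is false.
  w5 (successors ∅): φ is false.
For instance, at w2:
  At w2: s -> q is true, <>s is false, so (s -> q) & <>s is false.
    At w2: <>s requires s at some successor in {w5}.
      At w5: s is false.
    So <>s is false at w2.
Satisfying worlds: {w1}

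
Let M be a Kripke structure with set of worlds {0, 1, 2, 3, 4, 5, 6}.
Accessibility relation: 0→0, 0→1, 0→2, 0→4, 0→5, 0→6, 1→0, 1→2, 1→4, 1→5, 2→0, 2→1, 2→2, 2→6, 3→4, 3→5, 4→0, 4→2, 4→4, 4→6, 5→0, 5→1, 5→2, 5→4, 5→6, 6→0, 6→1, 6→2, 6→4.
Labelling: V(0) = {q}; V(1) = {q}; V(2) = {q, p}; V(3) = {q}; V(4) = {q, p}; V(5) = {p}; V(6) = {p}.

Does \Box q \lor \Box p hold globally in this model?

Let φ = \Box q \lor \Box p. Evaluate φ at each world:
  0 (successors {0, 1, 2, 4, 5, 6}): φ is false.
  1 (successors {0, 2, 4, 5}): φ is false.
  2 (successors {0, 1, 2, 6}): φ is false.
  3 (successors {4, 5}): φ is true.
  4 (successors {0, 2, 4, 6}): φ is false.
  5 (successors {0, 1, 2, 4, 6}): φ is false.
  6 (successors {0, 1, 2, 4}): φ is true.
Detail at 0 (counterexample):
  At 0: \Box q is false, \Box p is false, so \Box q \lor \Box p is false.
    At 0: \Box q requires q at every successor {0, 1, 2, 4, 5, 6}.
      q fails at 5, so \Box q is false at 0.
    At 0: \Box p requires p at every successor {0, 1, 2, 4, 5, 6}.
      p fails at 0, so \Box p is false at 0.

No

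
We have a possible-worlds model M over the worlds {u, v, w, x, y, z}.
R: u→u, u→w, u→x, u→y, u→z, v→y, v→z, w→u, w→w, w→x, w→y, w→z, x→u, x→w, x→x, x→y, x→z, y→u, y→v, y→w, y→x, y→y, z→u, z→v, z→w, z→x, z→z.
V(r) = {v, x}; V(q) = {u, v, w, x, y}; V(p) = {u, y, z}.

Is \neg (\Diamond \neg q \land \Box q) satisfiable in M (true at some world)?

Recall that \Box ψ holds at a world iff ψ holds at every accessible world, and \Diamond ψ holds iff ψ holds at some accessible world.
Let φ = \neg (\Diamond \neg q \land \Box q). Evaluate φ at each world:
  u (successors {u, w, x, y, z}): φ is true.
  v (successors {y, z}): φ is true.
  w (successors {u, w, x, y, z}): φ is true.
  x (successors {u, w, x, y, z}): φ is true.
  y (successors {u, v, w, x, y}): φ is true.
  z (successors {u, v, w, x, z}): φ is true.
Detail at u (witness):
  At u: \Diamond \neg q \land \Box q is false, so \neg (\Diamond \neg q \land \Box q) is true.
    At u: \Diamond \neg q is true, \Box q is false, so \Diamond \neg q \land \Box q is false.
      At u: \Diamond \neg q requires \neg q at some successor in {u, w, x, y, z}.
        \neg q holds at z, so \Diamond \neg q is true at u.
      At u: \Box q requires q at every successor {u, w, x, y, z}.
        q fails at z, so \Box q is false at u.

Yes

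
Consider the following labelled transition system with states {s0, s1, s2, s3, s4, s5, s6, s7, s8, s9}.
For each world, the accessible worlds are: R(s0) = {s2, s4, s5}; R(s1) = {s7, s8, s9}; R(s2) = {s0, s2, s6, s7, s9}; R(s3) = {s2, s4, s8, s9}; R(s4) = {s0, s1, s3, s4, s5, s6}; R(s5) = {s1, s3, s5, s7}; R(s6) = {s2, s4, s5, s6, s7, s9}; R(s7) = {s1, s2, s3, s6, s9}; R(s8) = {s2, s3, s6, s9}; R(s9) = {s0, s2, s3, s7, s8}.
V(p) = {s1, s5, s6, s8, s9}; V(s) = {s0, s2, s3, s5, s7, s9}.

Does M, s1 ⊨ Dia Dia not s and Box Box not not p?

No

At s1: Dia Dia not s is true, Box Box not not p is false, so Dia Dia not s and Box Box not not p is false.
  At s1: Dia Dia not s requires Dia not s at some successor in {s7, s8, s9}.
    Dia not s holds at s7, so Dia Dia not s is true at s1.
      At s7: Dia not s requires not s at some successor in {s1, s2, s3, s6, s9}.
        not s holds at s1, so Dia not s is true at s7.
  At s1: Box Box not not p requires Box not not p at every successor {s7, s8, s9}.
    Box not not p fails at s7, so Box Box not not p is false at s1.
      At s7: Box not not p requires not not p at every successor {s1, s2, s3, s6, s9}.
        not not p fails at s2, so Box not not p is false at s7.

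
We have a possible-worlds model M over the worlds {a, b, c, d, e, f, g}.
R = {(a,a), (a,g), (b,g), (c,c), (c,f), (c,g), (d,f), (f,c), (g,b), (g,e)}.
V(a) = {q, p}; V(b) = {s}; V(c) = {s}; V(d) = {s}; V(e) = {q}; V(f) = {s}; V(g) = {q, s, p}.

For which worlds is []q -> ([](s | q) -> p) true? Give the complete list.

a, c, d, f, g

Let φ = []q -> ([](s | q) -> p). Evaluate φ at each world:
  a (successors {a, g}): φ is true.
  b (successors {g}): φ is false.
  c (successors {c, f, g}): φ is true.
  d (successors {f}): φ is true.
  e (successors ∅): φ is false.
  f (successors {c}): φ is true.
  g (successors {b, e}): φ is true.
For instance, at d:
  At d: []q is false, [](s | q) -> p is false, so []q -> ([](s | q) -> p) is true.
    At d: []q requires q at every successor {f}.
      q fails at f, so []q is false at d.
    At d: [](s | q) is true, p is false, so [](s | q) -> p is false.
      At d: [](s | q) requires s | q at every successor {f}.
        At f: s | q is true.
      So [](s | q) is true at d.
Satisfying worlds: {a, c, d, f, g}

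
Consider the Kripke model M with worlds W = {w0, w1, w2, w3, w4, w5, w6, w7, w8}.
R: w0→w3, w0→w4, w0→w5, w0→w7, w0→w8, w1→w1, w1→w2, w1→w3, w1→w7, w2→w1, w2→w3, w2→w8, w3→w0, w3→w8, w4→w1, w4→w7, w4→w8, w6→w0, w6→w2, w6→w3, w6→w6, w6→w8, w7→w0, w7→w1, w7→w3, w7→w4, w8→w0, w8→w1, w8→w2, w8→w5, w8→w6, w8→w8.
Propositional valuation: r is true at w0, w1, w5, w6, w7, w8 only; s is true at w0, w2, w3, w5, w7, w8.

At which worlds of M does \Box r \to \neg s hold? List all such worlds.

w0, w1, w2, w4, w6, w7, w8

Let φ = \Box r \to \neg s. Evaluate φ at each world:
  w0 (successors {w3, w4, w5, w7, w8}): φ is true.
  w1 (successors {w1, w2, w3, w7}): φ is true.
  w2 (successors {w1, w3, w8}): φ is true.
  w3 (successors {w0, w8}): φ is false.
  w4 (successors {w1, w7, w8}): φ is true.
  w5 (successors ∅): φ is false.
  w6 (successors {w0, w2, w3, w6, w8}): φ is true.
  w7 (successors {w0, w1, w3, w4}): φ is true.
  w8 (successors {w0, w1, w2, w5, w6, w8}): φ is true.
For instance, at w6:
  At w6: \Box r is false, \neg s is true, so \Box r \to \neg s is true.
    At w6: \Box r requires r at every successor {w0, w2, w3, w6, w8}.
      r fails at w2, so \Box r is false at w6.
Satisfying worlds: {w0, w1, w2, w4, w6, w7, w8}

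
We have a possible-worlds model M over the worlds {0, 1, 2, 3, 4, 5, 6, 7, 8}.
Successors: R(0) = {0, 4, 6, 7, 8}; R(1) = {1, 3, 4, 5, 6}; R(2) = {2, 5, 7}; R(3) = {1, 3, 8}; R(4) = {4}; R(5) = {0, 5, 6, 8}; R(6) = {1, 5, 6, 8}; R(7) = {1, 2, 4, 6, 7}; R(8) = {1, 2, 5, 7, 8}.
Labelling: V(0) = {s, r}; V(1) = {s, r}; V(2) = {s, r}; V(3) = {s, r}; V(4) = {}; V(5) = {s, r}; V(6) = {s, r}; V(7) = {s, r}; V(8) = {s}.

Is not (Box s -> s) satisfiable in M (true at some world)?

No

Recall that Box ψ holds at a world iff ψ holds at every accessible world, and Dia ψ holds iff ψ holds at some accessible world.
Let φ = not (Box s -> s). Evaluate φ at each world:
  0 (successors {0, 4, 6, 7, 8}): φ is false.
  1 (successors {1, 3, 4, 5, 6}): φ is false.
  2 (successors {2, 5, 7}): φ is false.
  3 (successors {1, 3, 8}): φ is false.
  4 (successors {4}): φ is false.
  5 (successors {0, 5, 6, 8}): φ is false.
  6 (successors {1, 5, 6, 8}): φ is false.
  7 (successors {1, 2, 4, 6, 7}): φ is false.
  8 (successors {1, 2, 5, 7, 8}): φ is false.
For instance, at 1:
  At 1: Box s -> s is true, so not (Box s -> s) is false.
    At 1: Box s is false, s is true, so Box s -> s is true.
      At 1: Box s requires s at every successor {1, 3, 4, 5, 6}.
        s fails at 4, so Box s is false at 1.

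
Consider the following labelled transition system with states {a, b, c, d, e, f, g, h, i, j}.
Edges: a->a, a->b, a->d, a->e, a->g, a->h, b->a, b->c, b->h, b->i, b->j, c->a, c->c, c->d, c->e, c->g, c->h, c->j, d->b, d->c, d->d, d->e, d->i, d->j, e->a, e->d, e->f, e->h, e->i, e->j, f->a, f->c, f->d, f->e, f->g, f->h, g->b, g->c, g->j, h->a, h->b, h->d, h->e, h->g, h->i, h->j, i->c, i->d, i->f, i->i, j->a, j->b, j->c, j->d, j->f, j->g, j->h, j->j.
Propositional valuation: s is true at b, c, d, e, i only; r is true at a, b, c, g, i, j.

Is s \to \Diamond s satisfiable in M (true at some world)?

Yes

Let φ = s \to \Diamond s. Evaluate φ at each world:
  a (successors {a, b, d, e, g, h}): φ is true.
  b (successors {a, c, h, i, j}): φ is true.
  c (successors {a, c, d, e, g, h, j}): φ is true.
  d (successors {b, c, d, e, i, j}): φ is true.
  e (successors {a, d, f, h, i, j}): φ is true.
  f (successors {a, c, d, e, g, h}): φ is true.
  g (successors {b, c, j}): φ is true.
  h (successors {a, b, d, e, g, i, j}): φ is true.
  i (successors {c, d, f, i}): φ is true.
  j (successors {a, b, c, d, f, g, h, j}): φ is true.
Detail at a (witness):
  At a: s is false, \Diamond s is true, so s \to \Diamond s is true.
    At a: \Diamond s requires s at some successor in {a, b, d, e, g, h}.
      s holds at b, so \Diamond s is true at a.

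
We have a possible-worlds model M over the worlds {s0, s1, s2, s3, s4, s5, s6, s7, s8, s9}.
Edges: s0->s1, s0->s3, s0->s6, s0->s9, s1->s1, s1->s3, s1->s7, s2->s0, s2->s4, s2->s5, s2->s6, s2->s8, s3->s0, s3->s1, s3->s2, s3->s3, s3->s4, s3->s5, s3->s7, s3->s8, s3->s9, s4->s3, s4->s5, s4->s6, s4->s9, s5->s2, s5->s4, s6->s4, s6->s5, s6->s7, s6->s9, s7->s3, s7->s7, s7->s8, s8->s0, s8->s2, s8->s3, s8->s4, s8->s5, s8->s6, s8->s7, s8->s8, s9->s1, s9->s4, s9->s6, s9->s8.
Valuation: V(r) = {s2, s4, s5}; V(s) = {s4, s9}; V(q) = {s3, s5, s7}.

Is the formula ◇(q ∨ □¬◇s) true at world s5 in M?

At s5: ◇(q ∨ □¬◇s) requires q ∨ □¬◇s at some successor in {s2, s4}.
  At s2: q ∨ □¬◇s is false.
  At s4: q ∨ □¬◇s is false.
So ◇(q ∨ □¬◇s) is false at s5.

No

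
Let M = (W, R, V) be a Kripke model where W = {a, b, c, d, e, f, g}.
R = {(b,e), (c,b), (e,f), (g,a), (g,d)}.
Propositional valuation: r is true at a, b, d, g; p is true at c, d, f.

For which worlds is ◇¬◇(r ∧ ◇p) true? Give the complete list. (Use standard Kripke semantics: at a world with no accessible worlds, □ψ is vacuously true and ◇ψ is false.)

Let φ = ◇¬◇(r ∧ ◇p). Evaluate φ at each world:
  a (successors ∅): φ is false.
  b (successors {e}): φ is true.
  c (successors {b}): φ is true.
  d (successors ∅): φ is false.
  e (successors {f}): φ is true.
  f (successors ∅): φ is false.
  g (successors {a, d}): φ is true.
For instance, at c:
  At c: ◇¬◇(r ∧ ◇p) requires ¬◇(r ∧ ◇p) at some successor in {b}.
    ¬◇(r ∧ ◇p) holds at b, so ◇¬◇(r ∧ ◇p) is true at c.
      At b: ◇(r ∧ ◇p) is false, so ¬◇(r ∧ ◇p) is true.
Satisfying worlds: {b, c, e, g}

b, c, e, g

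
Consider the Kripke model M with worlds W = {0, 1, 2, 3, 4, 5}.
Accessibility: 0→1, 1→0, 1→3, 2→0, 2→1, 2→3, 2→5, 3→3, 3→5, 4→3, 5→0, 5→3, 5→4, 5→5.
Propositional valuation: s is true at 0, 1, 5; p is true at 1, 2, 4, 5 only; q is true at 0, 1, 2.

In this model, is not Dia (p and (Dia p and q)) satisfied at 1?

At 1: Dia (p and (Dia p and q)) is false, so not Dia (p and (Dia p and q)) is true.
  At 1: Dia (p and (Dia p and q)) requires p and (Dia p and q) at some successor in {0, 3}.
    At 0: p and (Dia p and q) is false.
    At 3: p and (Dia p and q) is false.
  So Dia (p and (Dia p and q)) is false at 1.

Yes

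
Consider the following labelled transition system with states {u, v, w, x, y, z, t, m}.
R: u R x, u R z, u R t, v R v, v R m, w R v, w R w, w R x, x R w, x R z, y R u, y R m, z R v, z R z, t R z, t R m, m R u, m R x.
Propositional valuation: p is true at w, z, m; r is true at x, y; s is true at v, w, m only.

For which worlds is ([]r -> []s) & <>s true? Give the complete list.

Let φ = ([]r -> []s) & <>s. Evaluate φ at each world:
  u (successors {x, z, t}): φ is false.
  v (successors {v, m}): φ is true.
  w (successors {v, w, x}): φ is true.
  x (successors {w, z}): φ is true.
  y (successors {u, m}): φ is true.
  z (successors {v, z}): φ is true.
  t (successors {z, m}): φ is true.
  m (successors {u, x}): φ is false.
For instance, at z:
  At z: []r -> []s is true, <>s is true, so ([]r -> []s) & <>s is true.
    At z: []r is false, []s is false, so []r -> []s is true.
      At z: []r requires r at every successor {v, z}.
        r fails at v, so []r is false at z.
      At z: []s requires s at every successor {v, z}.
        s fails at z, so []s is false at z.
    At z: <>s requires s at some successor in {v, z}.
      s holds at v, so <>s is true at z.
Satisfying worlds: {v, w, x, y, z, t}

v, w, x, y, z, t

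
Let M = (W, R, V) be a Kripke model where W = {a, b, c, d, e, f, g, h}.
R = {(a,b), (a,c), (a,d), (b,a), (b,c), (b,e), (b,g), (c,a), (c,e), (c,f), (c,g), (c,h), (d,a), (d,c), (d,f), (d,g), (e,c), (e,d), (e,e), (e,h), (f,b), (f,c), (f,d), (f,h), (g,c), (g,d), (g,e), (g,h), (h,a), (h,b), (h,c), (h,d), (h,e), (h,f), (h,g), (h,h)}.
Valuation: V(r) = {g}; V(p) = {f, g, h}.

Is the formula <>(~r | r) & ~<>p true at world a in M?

Yes

Recall that <>ψ holds at a world iff ψ holds at some accessible world.
At a: <>(~r | r) is true, ~<>p is true, so <>(~r | r) & ~<>p is true.
  At a: <>(~r | r) requires ~r | r at some successor in {b, c, d}.
    ~r | r holds at b, so <>(~r | r) is true at a.
  At a: <>p is false, so ~<>p is true.
    At a: <>p requires p at some successor in {b, c, d}.
      At b: p is false.
      At c: p is false.
      At d: p is false.
    So <>p is false at a.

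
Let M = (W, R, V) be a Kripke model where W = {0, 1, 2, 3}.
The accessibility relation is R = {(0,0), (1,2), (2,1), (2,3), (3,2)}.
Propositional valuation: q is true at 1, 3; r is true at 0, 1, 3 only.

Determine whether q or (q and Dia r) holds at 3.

At 3: q is true, q and Dia r is false, so q or (q and Dia r) is true.
  At 3: q is true, Dia r is false, so q and Dia r is false.
    At 3: Dia r requires r at some successor in {2}.
      At 2: r is false.
    So Dia r is false at 3.

Yes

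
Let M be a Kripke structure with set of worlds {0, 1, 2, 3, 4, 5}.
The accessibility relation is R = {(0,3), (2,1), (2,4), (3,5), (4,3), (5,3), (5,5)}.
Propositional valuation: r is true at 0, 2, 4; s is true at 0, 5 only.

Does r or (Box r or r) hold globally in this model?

No

Let φ = r or (Box r or r). Evaluate φ at each world:
  0 (successors {3}): φ is true.
  1 (successors ∅): φ is true.
  2 (successors {1, 4}): φ is true.
  3 (successors {5}): φ is false.
  4 (successors {3}): φ is true.
  5 (successors {3, 5}): φ is false.
Detail at 3 (counterexample):
  At 3: r is false, Box r or r is false, so r or (Box r or r) is false.
    At 3: Box r is false, r is false, so Box r or r is false.
      At 3: Box r requires r at every successor {5}.
        r fails at 5, so Box r is false at 3.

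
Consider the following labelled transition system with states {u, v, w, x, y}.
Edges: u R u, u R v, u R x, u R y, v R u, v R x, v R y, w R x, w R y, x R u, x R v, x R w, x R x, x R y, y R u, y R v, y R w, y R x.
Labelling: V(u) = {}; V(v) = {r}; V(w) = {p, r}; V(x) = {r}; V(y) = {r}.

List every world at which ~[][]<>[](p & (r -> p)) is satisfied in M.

u, v, w, x, y

Recall that []ψ holds at a world iff ψ holds at every accessible world, and <>ψ holds iff ψ holds at some accessible world.
Let φ = ~[][]<>[](p & (r -> p)). Evaluate φ at each world:
  u (successors {u, v, x, y}): φ is true.
  v (successors {u, x, y}): φ is true.
  w (successors {x, y}): φ is true.
  x (successors {u, v, w, x, y}): φ is true.
  y (successors {u, v, w, x}): φ is true.
For instance, at u:
  At u: [][]<>[](p & (r -> p)) is false, so ~[][]<>[](p & (r -> p)) is true.
    At u: [][]<>[](p & (r -> p)) requires []<>[](p & (r -> p)) at every successor {u, v, x, y}.
      []<>[](p & (r -> p)) fails at u, so [][]<>[](p & (r -> p)) is false at u.
Satisfying worlds: {u, v, w, x, y}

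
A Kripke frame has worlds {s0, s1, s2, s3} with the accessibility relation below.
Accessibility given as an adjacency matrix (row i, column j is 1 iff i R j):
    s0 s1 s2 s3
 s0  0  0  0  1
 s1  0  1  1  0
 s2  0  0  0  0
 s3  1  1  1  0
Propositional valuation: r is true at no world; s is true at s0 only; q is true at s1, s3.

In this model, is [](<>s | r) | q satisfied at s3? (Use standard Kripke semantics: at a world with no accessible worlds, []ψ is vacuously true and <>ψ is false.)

At s3: [](<>s | r) is false, q is true, so [](<>s | r) | q is true.
  At s3: [](<>s | r) requires <>s | r at every successor {s0, s1, s2}.
    <>s | r fails at s0, so [](<>s | r) is false at s3.
      At s0: <>s is false, r is false, so <>s | r is false.

Yes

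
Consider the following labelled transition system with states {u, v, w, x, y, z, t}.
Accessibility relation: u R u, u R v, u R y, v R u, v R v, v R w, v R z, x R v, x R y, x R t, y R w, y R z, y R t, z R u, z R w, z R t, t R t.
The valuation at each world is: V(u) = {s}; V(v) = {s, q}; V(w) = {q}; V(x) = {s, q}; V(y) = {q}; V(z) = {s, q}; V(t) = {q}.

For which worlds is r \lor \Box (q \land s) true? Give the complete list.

Let φ = r \lor \Box (q \land s). Evaluate φ at each world:
  u (successors {u, v, y}): φ is false.
  v (successors {u, v, w, z}): φ is false.
  w (successors ∅): φ is true.
  x (successors {v, y, t}): φ is false.
  y (successors {w, z, t}): φ is false.
  z (successors {u, w, t}): φ is false.
  t (successors {t}): φ is false.
For instance, at v:
  At v: r is false, \Box (q \land s) is false, so r \lor \Box (q \land s) is false.
    At v: \Box (q \land s) requires q \land s at every successor {u, v, w, z}.
      q \land s fails at u, so \Box (q \land s) is false at v.
Satisfying worlds: {w}

w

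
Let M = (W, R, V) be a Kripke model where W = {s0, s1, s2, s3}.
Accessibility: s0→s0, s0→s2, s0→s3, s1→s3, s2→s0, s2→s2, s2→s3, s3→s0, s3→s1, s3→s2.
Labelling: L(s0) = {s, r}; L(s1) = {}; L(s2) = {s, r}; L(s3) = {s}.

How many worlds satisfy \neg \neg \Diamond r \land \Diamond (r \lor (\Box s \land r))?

3

Let φ = \neg \neg \Diamond r \land \Diamond (r \lor (\Box s \land r)). Evaluate φ at each world:
  s0 (successors {s0, s2, s3}): φ is true.
  s1 (successors {s3}): φ is false.
  s2 (successors {s0, s2, s3}): φ is true.
  s3 (successors {s0, s1, s2}): φ is true.
For instance, at s0:
  At s0: \neg \neg \Diamond r is true, \Diamond (r \lor (\Box s \land r)) is true, so \neg \neg \Diamond r \land \Diamond (r \lor (\Box s \land r)) is true.
    At s0: \neg \Diamond r is false, so \neg \neg \Diamond r is true.
      At s0: \Diamond r is true, so \neg \Diamond r is false.
    At s0: \Diamond (r \lor (\Box s \land r)) requires r \lor (\Box s \land r) at some successor in {s0, s2, s3}.
      r \lor (\Box s \land r) holds at s0, so \Diamond (r \lor (\Box s \land r)) is true at s0.
Satisfying worlds: {s0, s2, s3}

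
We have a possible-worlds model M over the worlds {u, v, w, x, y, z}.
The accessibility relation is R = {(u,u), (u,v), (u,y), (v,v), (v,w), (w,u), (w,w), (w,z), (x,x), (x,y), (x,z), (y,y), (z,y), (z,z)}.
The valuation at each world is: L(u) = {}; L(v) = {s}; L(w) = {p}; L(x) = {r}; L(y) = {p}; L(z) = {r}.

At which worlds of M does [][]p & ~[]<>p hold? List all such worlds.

Let φ = [][]p & ~[]<>p. Evaluate φ at each world:
  u (successors {u, v, y}): φ is false.
  v (successors {v, w}): φ is false.
  w (successors {u, w, z}): φ is false.
  x (successors {x, y, z}): φ is false.
  y (successors {y}): φ is false.
  z (successors {y, z}): φ is false.
For instance, at u:
  At u: [][]p is false, ~[]<>p is false, so [][]p & ~[]<>p is false.
    At u: [][]p requires []p at every successor {u, v, y}.
      []p fails at u, so [][]p is false at u.
    At u: []<>p is true, so ~[]<>p is false.
      At u: []<>p requires <>p at every successor {u, v, y}.
        At u: <>p is true.
        At v: <>p is true.
        At y: <>p is true.
      So []<>p is true at u.
Satisfying worlds: none.

none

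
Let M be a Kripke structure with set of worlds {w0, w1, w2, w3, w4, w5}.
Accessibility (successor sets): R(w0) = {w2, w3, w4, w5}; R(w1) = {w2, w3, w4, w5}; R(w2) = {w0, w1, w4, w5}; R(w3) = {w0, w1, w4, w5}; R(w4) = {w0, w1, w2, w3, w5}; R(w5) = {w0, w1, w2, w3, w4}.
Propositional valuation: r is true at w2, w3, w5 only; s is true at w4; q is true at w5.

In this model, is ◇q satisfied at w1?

Recall that ◇ψ holds at a world iff ψ holds at some accessible world.
At w1: ◇q requires q at some successor in {w2, w3, w4, w5}.
  q holds at w5, so ◇q is true at w1.

Yes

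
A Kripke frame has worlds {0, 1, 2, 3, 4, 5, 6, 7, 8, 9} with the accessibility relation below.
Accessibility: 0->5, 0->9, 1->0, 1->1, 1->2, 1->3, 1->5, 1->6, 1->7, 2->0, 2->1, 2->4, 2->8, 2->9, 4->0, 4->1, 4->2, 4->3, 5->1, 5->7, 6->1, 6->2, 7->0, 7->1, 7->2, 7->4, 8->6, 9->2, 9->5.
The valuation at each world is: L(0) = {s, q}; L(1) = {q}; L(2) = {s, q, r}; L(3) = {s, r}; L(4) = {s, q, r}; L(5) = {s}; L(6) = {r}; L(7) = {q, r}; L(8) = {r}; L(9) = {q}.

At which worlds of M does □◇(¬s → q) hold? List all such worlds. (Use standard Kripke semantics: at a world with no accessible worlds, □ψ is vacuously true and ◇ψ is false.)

Let φ = □◇(¬s → q). Evaluate φ at each world:
  0 (successors {5, 9}): φ is true.
  1 (successors {0, 1, 2, 3, 5, 6, 7}): φ is false.
  2 (successors {0, 1, 4, 8, 9}): φ is false.
  3 (successors ∅): φ is true.
  4 (successors {0, 1, 2, 3}): φ is false.
  5 (successors {1, 7}): φ is true.
  6 (successors {1, 2}): φ is true.
  7 (successors {0, 1, 2, 4}): φ is true.
  8 (successors {6}): φ is true.
  9 (successors {2, 5}): φ is true.
For instance, at 6:
  At 6: □◇(¬s → q) requires ◇(¬s → q) at every successor {1, 2}.
      At 1: ◇(¬s → q) requires ¬s → q at some successor in {0, 1, 2, 3, 5, 6, 7}.
        ¬s → q holds at 0, so ◇(¬s → q) is true at 1.
      At 2: ◇(¬s → q) requires ¬s → q at some successor in {0, 1, 4, 8, 9}.
        ¬s → q holds at 0, so ◇(¬s → q) is true at 2.
  So □◇(¬s → q) is true at 6.
Satisfying worlds: {0, 3, 5, 6, 7, 8, 9}

0, 3, 5, 6, 7, 8, 9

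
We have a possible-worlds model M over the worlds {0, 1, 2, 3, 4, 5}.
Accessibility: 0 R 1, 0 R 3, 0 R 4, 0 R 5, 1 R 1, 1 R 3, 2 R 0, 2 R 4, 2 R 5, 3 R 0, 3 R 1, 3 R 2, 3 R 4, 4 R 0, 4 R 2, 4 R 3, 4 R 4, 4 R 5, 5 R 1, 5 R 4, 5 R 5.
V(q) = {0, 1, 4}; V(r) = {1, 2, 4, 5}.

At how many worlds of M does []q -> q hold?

6

Let φ = []q -> q. Evaluate φ at each world:
  0 (successors {1, 3, 4, 5}): φ is true.
  1 (successors {1, 3}): φ is true.
  2 (successors {0, 4, 5}): φ is true.
  3 (successors {0, 1, 2, 4}): φ is true.
  4 (successors {0, 2, 3, 4, 5}): φ is true.
  5 (successors {1, 4, 5}): φ is true.
For instance, at 2:
  At 2: []q is false, q is false, so []q -> q is true.
    At 2: []q requires q at every successor {0, 4, 5}.
      q fails at 5, so []q is false at 2.
Satisfying worlds: {0, 1, 2, 3, 4, 5}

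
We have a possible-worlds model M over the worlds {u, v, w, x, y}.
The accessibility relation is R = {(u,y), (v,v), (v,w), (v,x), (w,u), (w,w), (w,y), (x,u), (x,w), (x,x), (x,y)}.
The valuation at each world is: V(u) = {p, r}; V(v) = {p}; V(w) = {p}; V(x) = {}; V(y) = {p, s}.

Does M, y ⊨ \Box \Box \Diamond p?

Yes

At y: no accessible worlds, so \Box \Box \Diamond p holds vacuously.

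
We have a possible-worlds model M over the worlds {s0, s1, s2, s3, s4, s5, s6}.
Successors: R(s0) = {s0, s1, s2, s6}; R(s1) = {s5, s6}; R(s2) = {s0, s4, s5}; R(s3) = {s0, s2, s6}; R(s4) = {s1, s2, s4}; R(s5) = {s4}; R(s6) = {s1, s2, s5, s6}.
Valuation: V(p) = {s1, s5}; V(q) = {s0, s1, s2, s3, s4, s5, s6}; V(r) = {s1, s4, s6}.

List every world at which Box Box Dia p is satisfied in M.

Recall that Box ψ holds at a world iff ψ holds at every accessible world, and Dia ψ holds iff ψ holds at some accessible world.
Let φ = Box Box Dia p. Evaluate φ at each world:
  s0 (successors {s0, s1, s2, s6}): φ is false.
  s1 (successors {s5, s6}): φ is false.
  s2 (successors {s0, s4, s5}): φ is true.
  s3 (successors {s0, s2, s6}): φ is false.
  s4 (successors {s1, s2, s4}): φ is false.
  s5 (successors {s4}): φ is true.
  s6 (successors {s1, s2, s5, s6}): φ is false.
For instance, at s2:
  At s2: Box Box Dia p requires Box Dia p at every successor {s0, s4, s5}.
      At s0: Box Dia p requires Dia p at every successor {s0, s1, s2, s6}.
        At s0: Dia p is true.
        At s1: Dia p is true.
        At s2: Dia p is true.
        At s6: Dia p is true.
      So Box Dia p is true at s0.
      At s4: Box Dia p requires Dia p at every successor {s1, s2, s4}.
        At s1: Dia p is true.
        At s2: Dia p is true.
        At s4: Dia p is true.
      So Box Dia p is true at s4.
      At s5: Box Dia p requires Dia p at every successor {s4}.
        At s4: Dia p is true.
      So Box Dia p is true at s5.
  So Box Box Dia p is true at s2.
Satisfying worlds: {s2, s5}

s2, s5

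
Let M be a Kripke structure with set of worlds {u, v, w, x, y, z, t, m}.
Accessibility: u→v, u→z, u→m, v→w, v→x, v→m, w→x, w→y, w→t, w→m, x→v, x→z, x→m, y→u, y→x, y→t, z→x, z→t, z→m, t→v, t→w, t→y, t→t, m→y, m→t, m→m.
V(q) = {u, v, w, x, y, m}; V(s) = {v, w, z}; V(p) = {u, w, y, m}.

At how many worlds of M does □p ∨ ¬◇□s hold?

Let φ = □p ∨ ¬◇□s. Evaluate φ at each world:
  u (successors {v, z, m}): φ is true.
  v (successors {w, x, m}): φ is true.
  w (successors {x, y, t, m}): φ is true.
  x (successors {v, z, m}): φ is true.
  y (successors {u, x, t}): φ is true.
  z (successors {x, t, m}): φ is true.
  t (successors {v, w, y, t}): φ is true.
  m (successors {y, t, m}): φ is true.
For instance, at t:
  At t: □p is false, ¬◇□s is true, so □p ∨ ¬◇□s is true.
    At t: □p requires p at every successor {v, w, y, t}.
      p fails at v, so □p is false at t.
    At t: ◇□s is false, so ¬◇□s is true.
      At t: ◇□s requires □s at some successor in {v, w, y, t}.
        At v: □s is false.
        At w: □s is false.
        At y: □s is false.
        At t: □s is false.
      So ◇□s is false at t.
Satisfying worlds: {u, v, w, x, y, z, t, m}

8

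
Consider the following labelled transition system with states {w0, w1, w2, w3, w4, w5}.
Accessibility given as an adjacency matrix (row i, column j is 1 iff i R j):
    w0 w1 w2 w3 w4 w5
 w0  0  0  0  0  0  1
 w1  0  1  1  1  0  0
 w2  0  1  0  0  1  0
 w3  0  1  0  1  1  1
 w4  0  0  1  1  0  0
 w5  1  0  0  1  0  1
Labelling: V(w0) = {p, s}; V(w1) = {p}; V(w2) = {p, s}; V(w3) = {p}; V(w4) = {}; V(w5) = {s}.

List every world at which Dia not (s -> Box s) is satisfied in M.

w0, w1, w3, w4, w5

Let φ = Dia not (s -> Box s). Evaluate φ at each world:
  w0 (successors {w5}): φ is true.
  w1 (successors {w1, w2, w3}): φ is true.
  w2 (successors {w1, w4}): φ is false.
  w3 (successors {w1, w3, w4, w5}): φ is true.
  w4 (successors {w2, w3}): φ is true.
  w5 (successors {w0, w3, w5}): φ is true.
For instance, at w3:
  At w3: Dia not (s -> Box s) requires not (s -> Box s) at some successor in {w1, w3, w4, w5}.
    not (s -> Box s) holds at w5, so Dia not (s -> Box s) is true at w3.
      At w5: s -> Box s is false, so not (s -> Box s) is true.
Satisfying worlds: {w0, w1, w3, w4, w5}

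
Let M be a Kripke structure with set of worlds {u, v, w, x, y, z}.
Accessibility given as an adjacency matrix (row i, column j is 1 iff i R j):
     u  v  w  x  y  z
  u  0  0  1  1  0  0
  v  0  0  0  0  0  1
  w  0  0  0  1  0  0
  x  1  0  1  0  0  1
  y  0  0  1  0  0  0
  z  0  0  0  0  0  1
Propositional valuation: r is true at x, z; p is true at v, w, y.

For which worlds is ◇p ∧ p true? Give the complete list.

y

Let φ = ◇p ∧ p. Evaluate φ at each world:
  u (successors {w, x}): φ is false.
  v (successors {z}): φ is false.
  w (successors {x}): φ is false.
  x (successors {u, w, z}): φ is false.
  y (successors {w}): φ is true.
  z (successors {z}): φ is false.
For instance, at u:
  At u: ◇p is true, p is false, so ◇p ∧ p is false.
    At u: ◇p requires p at some successor in {w, x}.
      p holds at w, so ◇p is true at u.
Satisfying worlds: {y}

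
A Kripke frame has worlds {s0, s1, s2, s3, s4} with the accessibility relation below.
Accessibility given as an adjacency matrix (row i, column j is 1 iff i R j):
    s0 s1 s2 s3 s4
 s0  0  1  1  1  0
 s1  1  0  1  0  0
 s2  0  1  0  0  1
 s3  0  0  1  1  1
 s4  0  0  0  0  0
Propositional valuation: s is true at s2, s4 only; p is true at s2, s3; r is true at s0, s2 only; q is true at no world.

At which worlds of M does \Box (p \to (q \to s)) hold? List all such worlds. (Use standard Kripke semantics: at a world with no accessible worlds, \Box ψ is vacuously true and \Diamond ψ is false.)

Recall that \Box ψ holds at a world iff ψ holds at every accessible world, and \Diamond ψ holds iff ψ holds at some accessible world.
Let φ = \Box (p \to (q \to s)). Evaluate φ at each world:
  s0 (successors {s1, s2, s3}): φ is true.
  s1 (successors {s0, s2}): φ is true.
  s2 (successors {s1, s4}): φ is true.
  s3 (successors {s2, s3, s4}): φ is true.
  s4 (successors ∅): φ is true.
For instance, at s0:
  At s0: \Box (p \to (q \to s)) requires p \to (q \to s) at every successor {s1, s2, s3}.
    At s1: p \to (q \to s) is true.
    At s2: p \to (q \to s) is true.
    At s3: p \to (q \to s) is true.
  So \Box (p \to (q \to s)) is true at s0.
Satisfying worlds: {s0, s1, s2, s3, s4}

s0, s1, s2, s3, s4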